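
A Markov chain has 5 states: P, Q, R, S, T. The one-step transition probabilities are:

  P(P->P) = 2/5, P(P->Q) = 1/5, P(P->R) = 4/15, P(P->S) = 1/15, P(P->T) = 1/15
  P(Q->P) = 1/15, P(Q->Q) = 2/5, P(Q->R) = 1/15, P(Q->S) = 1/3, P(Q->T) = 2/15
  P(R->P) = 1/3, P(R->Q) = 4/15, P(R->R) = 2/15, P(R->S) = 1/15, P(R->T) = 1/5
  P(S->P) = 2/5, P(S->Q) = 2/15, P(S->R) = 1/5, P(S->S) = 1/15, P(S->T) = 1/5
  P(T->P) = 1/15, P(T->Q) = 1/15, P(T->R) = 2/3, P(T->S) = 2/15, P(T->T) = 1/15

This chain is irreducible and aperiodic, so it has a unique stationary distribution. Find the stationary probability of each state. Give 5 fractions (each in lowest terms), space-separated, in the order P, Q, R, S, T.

The stationary distribution satisfies pi = pi * P, i.e.:
  pi_P = 2/5*pi_P + 1/15*pi_Q + 1/3*pi_R + 2/5*pi_S + 1/15*pi_T
  pi_Q = 1/5*pi_P + 2/5*pi_Q + 4/15*pi_R + 2/15*pi_S + 1/15*pi_T
  pi_R = 4/15*pi_P + 1/15*pi_Q + 2/15*pi_R + 1/5*pi_S + 2/3*pi_T
  pi_S = 1/15*pi_P + 1/3*pi_Q + 1/15*pi_R + 1/15*pi_S + 2/15*pi_T
  pi_T = 1/15*pi_P + 2/15*pi_Q + 1/5*pi_R + 1/5*pi_S + 1/15*pi_T
with normalization: pi_P + pi_Q + pi_R + pi_S + pi_T = 1.

Using the first 4 balance equations plus normalization, the linear system A*pi = b is:
  [-3/5, 1/15, 1/3, 2/5, 1/15] . pi = 0
  [1/5, -3/5, 4/15, 2/15, 1/15] . pi = 0
  [4/15, 1/15, -13/15, 1/5, 2/3] . pi = 0
  [1/15, 1/3, 1/15, -14/15, 2/15] . pi = 0
  [1, 1, 1, 1, 1] . pi = 1

Solving yields:
  pi_P = 11925/45517
  pi_Q = 10735/45517
  pi_R = 10562/45517
  pi_S = 6297/45517
  pi_T = 5998/45517

Verification (pi * P):
  11925/45517*2/5 + 10735/45517*1/15 + 10562/45517*1/3 + 6297/45517*2/5 + 5998/45517*1/15 = 11925/45517 = pi_P  (ok)
  11925/45517*1/5 + 10735/45517*2/5 + 10562/45517*4/15 + 6297/45517*2/15 + 5998/45517*1/15 = 10735/45517 = pi_Q  (ok)
  11925/45517*4/15 + 10735/45517*1/15 + 10562/45517*2/15 + 6297/45517*1/5 + 5998/45517*2/3 = 10562/45517 = pi_R  (ok)
  11925/45517*1/15 + 10735/45517*1/3 + 10562/45517*1/15 + 6297/45517*1/15 + 5998/45517*2/15 = 6297/45517 = pi_S  (ok)
  11925/45517*1/15 + 10735/45517*2/15 + 10562/45517*1/5 + 6297/45517*1/5 + 5998/45517*1/15 = 5998/45517 = pi_T  (ok)

Answer: 11925/45517 10735/45517 10562/45517 6297/45517 5998/45517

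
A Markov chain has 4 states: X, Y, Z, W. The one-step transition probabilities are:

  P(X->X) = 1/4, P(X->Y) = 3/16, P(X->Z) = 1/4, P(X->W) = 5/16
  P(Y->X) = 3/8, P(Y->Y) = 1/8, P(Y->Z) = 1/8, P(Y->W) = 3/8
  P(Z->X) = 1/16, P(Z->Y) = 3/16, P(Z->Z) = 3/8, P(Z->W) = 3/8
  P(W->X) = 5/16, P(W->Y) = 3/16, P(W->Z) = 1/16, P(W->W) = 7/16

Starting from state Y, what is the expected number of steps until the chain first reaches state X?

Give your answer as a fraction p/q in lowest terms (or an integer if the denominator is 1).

Answer: 120/37

Derivation:
Let h_i = expected steps to first reach X from state i.
Boundary: h_X = 0.
First-step equations for the other states:
  h_Y = 1 + 3/8*h_X + 1/8*h_Y + 1/8*h_Z + 3/8*h_W
  h_Z = 1 + 1/16*h_X + 3/16*h_Y + 3/8*h_Z + 3/8*h_W
  h_W = 1 + 5/16*h_X + 3/16*h_Y + 1/16*h_Z + 7/16*h_W

Substituting h_X = 0 and rearranging gives the linear system (I - Q) h = 1:
  [7/8, -1/8, -3/8] . (h_Y, h_Z, h_W) = 1
  [-3/16, 5/8, -3/8] . (h_Y, h_Z, h_W) = 1
  [-3/16, -1/16, 9/16] . (h_Y, h_Z, h_W) = 1

Solving yields:
  h_Y = 120/37
  h_Z = 170/37
  h_W = 374/111

Starting state is Y, so the expected hitting time is h_Y = 120/37.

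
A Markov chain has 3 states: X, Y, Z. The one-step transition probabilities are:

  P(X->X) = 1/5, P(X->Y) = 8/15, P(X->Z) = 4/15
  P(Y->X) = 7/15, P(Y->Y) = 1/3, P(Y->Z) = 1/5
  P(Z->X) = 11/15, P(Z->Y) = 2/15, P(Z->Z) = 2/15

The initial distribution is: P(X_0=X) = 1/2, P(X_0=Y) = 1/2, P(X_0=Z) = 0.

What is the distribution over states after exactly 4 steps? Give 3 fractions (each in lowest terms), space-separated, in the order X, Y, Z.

Propagating the distribution step by step (d_{t+1} = d_t * P):
d_0 = (X=1/2, Y=1/2, Z=0)
  d_1[X] = 1/2*1/5 + 1/2*7/15 + 0*11/15 = 1/3
  d_1[Y] = 1/2*8/15 + 1/2*1/3 + 0*2/15 = 13/30
  d_1[Z] = 1/2*4/15 + 1/2*1/5 + 0*2/15 = 7/30
d_1 = (X=1/3, Y=13/30, Z=7/30)
  d_2[X] = 1/3*1/5 + 13/30*7/15 + 7/30*11/15 = 11/25
  d_2[Y] = 1/3*8/15 + 13/30*1/3 + 7/30*2/15 = 53/150
  d_2[Z] = 1/3*4/15 + 13/30*1/5 + 7/30*2/15 = 31/150
d_2 = (X=11/25, Y=53/150, Z=31/150)
  d_3[X] = 11/25*1/5 + 53/150*7/15 + 31/150*11/15 = 91/225
  d_3[Y] = 11/25*8/15 + 53/150*1/3 + 31/150*2/15 = 19/50
  d_3[Z] = 11/25*4/15 + 53/150*1/5 + 31/150*2/15 = 97/450
d_3 = (X=91/225, Y=19/50, Z=97/450)
  d_4[X] = 91/225*1/5 + 19/50*7/15 + 97/450*11/15 = 281/675
  d_4[Y] = 91/225*8/15 + 19/50*1/3 + 97/450*2/15 = 167/450
  d_4[Z] = 91/225*4/15 + 19/50*1/5 + 97/450*2/15 = 287/1350
d_4 = (X=281/675, Y=167/450, Z=287/1350)

Answer: 281/675 167/450 287/1350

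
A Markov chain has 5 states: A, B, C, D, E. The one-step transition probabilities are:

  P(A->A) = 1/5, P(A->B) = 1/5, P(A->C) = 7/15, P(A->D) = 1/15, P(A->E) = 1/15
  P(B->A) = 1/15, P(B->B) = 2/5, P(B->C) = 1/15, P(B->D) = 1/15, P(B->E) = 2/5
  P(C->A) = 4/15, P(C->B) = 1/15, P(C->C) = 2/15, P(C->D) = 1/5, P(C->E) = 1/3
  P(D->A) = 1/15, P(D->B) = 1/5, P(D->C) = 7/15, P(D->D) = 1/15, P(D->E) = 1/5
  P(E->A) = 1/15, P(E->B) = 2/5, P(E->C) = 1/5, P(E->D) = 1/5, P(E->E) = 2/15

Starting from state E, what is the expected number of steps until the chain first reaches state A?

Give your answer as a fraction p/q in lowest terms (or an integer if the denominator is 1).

Answer: 18870/1951

Derivation:
Let h_i = expected steps to first reach A from state i.
Boundary: h_A = 0.
First-step equations for the other states:
  h_B = 1 + 1/15*h_A + 2/5*h_B + 1/15*h_C + 1/15*h_D + 2/5*h_E
  h_C = 1 + 4/15*h_A + 1/15*h_B + 2/15*h_C + 1/5*h_D + 1/3*h_E
  h_D = 1 + 1/15*h_A + 1/5*h_B + 7/15*h_C + 1/15*h_D + 1/5*h_E
  h_E = 1 + 1/15*h_A + 2/5*h_B + 1/5*h_C + 1/5*h_D + 2/15*h_E

Substituting h_A = 0 and rearranging gives the linear system (I - Q) h = 1:
  [3/5, -1/15, -1/15, -2/5] . (h_B, h_C, h_D, h_E) = 1
  [-1/15, 13/15, -1/5, -1/3] . (h_B, h_C, h_D, h_E) = 1
  [-1/5, -7/15, 14/15, -1/5] . (h_B, h_C, h_D, h_E) = 1
  [-2/5, -1/5, -1/5, 13/15] . (h_B, h_C, h_D, h_E) = 1

Solving yields:
  h_B = 19500/1951
  h_C = 15135/1951
  h_D = 17880/1951
  h_E = 18870/1951

Starting state is E, so the expected hitting time is h_E = 18870/1951.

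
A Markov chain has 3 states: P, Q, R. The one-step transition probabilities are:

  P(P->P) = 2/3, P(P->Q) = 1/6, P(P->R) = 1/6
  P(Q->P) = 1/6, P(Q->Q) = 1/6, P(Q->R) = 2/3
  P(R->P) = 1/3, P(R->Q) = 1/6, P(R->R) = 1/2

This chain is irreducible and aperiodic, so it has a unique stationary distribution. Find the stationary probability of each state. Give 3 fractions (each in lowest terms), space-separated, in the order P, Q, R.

The stationary distribution satisfies pi = pi * P, i.e.:
  pi_P = 2/3*pi_P + 1/6*pi_Q + 1/3*pi_R
  pi_Q = 1/6*pi_P + 1/6*pi_Q + 1/6*pi_R
  pi_R = 1/6*pi_P + 2/3*pi_Q + 1/2*pi_R
with normalization: pi_P + pi_Q + pi_R = 1.

Using the first 2 balance equations plus normalization, the linear system A*pi = b is:
  [-1/3, 1/6, 1/3] . pi = 0
  [1/6, -5/6, 1/6] . pi = 0
  [1, 1, 1] . pi = 1

Solving yields:
  pi_P = 11/24
  pi_Q = 1/6
  pi_R = 3/8

Verification (pi * P):
  11/24*2/3 + 1/6*1/6 + 3/8*1/3 = 11/24 = pi_P  (ok)
  11/24*1/6 + 1/6*1/6 + 3/8*1/6 = 1/6 = pi_Q  (ok)
  11/24*1/6 + 1/6*2/3 + 3/8*1/2 = 3/8 = pi_R  (ok)

Answer: 11/24 1/6 3/8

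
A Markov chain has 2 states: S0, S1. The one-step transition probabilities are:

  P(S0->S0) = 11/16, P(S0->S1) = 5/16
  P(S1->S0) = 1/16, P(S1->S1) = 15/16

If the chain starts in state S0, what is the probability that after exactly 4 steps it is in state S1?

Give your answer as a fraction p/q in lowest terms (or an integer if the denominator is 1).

Answer: 5785/8192

Derivation:
Computing P^4 by repeated multiplication:
P^1 =
  S0: [11/16, 5/16]
  S1: [1/16, 15/16]
P^2 =
  S0: [63/128, 65/128]
  S1: [13/128, 115/128]
P^3 =
  S0: [379/1024, 645/1024]
  S1: [129/1024, 895/1024]
P^4 =
  S0: [2407/8192, 5785/8192]
  S1: [1157/8192, 7035/8192]

(P^4)[S0 -> S1] = 5785/8192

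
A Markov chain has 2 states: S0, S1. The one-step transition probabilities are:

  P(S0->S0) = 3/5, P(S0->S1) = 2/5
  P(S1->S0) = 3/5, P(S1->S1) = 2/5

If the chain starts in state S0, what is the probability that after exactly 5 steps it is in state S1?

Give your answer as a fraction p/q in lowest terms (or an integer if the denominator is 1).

Computing P^5 by repeated multiplication:
P^1 =
  S0: [3/5, 2/5]
  S1: [3/5, 2/5]
P^2 =
  S0: [3/5, 2/5]
  S1: [3/5, 2/5]
P^3 =
  S0: [3/5, 2/5]
  S1: [3/5, 2/5]
P^4 =
  S0: [3/5, 2/5]
  S1: [3/5, 2/5]
P^5 =
  S0: [3/5, 2/5]
  S1: [3/5, 2/5]

(P^5)[S0 -> S1] = 2/5

Answer: 2/5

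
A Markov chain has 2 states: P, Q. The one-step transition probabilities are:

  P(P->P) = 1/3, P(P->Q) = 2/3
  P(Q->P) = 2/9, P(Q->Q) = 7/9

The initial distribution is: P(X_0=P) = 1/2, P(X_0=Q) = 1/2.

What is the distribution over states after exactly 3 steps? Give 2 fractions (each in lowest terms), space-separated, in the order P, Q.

Propagating the distribution step by step (d_{t+1} = d_t * P):
d_0 = (P=1/2, Q=1/2)
  d_1[P] = 1/2*1/3 + 1/2*2/9 = 5/18
  d_1[Q] = 1/2*2/3 + 1/2*7/9 = 13/18
d_1 = (P=5/18, Q=13/18)
  d_2[P] = 5/18*1/3 + 13/18*2/9 = 41/162
  d_2[Q] = 5/18*2/3 + 13/18*7/9 = 121/162
d_2 = (P=41/162, Q=121/162)
  d_3[P] = 41/162*1/3 + 121/162*2/9 = 365/1458
  d_3[Q] = 41/162*2/3 + 121/162*7/9 = 1093/1458
d_3 = (P=365/1458, Q=1093/1458)

Answer: 365/1458 1093/1458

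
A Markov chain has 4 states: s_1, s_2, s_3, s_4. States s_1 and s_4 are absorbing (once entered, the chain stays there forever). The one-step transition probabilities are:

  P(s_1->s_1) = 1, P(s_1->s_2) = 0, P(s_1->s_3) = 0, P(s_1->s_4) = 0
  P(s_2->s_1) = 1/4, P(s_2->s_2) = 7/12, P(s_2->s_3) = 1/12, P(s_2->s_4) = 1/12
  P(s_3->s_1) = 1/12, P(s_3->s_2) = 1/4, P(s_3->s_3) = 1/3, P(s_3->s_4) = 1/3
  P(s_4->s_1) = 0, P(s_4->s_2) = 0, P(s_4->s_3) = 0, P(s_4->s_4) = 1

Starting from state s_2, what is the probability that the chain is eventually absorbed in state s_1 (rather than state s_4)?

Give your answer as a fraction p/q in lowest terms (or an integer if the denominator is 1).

Let a_i = P(absorbed in s_1 | start in state i).
Boundary conditions: a_s_1 = 1, a_s_4 = 0.
For each transient state i, a_i = sum_j P(i->j) * a_j:
  a_s_2 = 1/4*a_s_1 + 7/12*a_s_2 + 1/12*a_s_3 + 1/12*a_s_4
  a_s_3 = 1/12*a_s_1 + 1/4*a_s_2 + 1/3*a_s_3 + 1/3*a_s_4

Substituting a_s_1 = 1 and a_s_4 = 0, rearrange to (I - Q) a = r where r[i] = P(i -> s_1):
  [5/12, -1/12] . (a_s_2, a_s_3) = 1/4
  [-1/4, 2/3] . (a_s_2, a_s_3) = 1/12

Solving yields:
  a_s_2 = 25/37
  a_s_3 = 14/37

Starting state is s_2, so the absorption probability is a_s_2 = 25/37.

Answer: 25/37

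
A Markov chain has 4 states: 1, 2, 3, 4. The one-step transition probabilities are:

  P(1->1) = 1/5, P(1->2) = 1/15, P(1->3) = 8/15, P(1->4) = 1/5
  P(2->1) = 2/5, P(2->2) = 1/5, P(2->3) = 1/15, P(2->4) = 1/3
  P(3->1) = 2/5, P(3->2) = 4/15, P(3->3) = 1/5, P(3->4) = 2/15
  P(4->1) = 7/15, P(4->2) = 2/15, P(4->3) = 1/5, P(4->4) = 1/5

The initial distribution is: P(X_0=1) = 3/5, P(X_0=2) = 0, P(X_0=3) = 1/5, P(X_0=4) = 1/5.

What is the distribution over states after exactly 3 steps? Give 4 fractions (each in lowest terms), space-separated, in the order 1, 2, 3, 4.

Answer: 641/1875 2683/16875 1657/5625 3452/16875

Derivation:
Propagating the distribution step by step (d_{t+1} = d_t * P):
d_0 = (1=3/5, 2=0, 3=1/5, 4=1/5)
  d_1[1] = 3/5*1/5 + 0*2/5 + 1/5*2/5 + 1/5*7/15 = 22/75
  d_1[2] = 3/5*1/15 + 0*1/5 + 1/5*4/15 + 1/5*2/15 = 3/25
  d_1[3] = 3/5*8/15 + 0*1/15 + 1/5*1/5 + 1/5*1/5 = 2/5
  d_1[4] = 3/5*1/5 + 0*1/3 + 1/5*2/15 + 1/5*1/5 = 14/75
d_1 = (1=22/75, 2=3/25, 3=2/5, 4=14/75)
  d_2[1] = 22/75*1/5 + 3/25*2/5 + 2/5*2/5 + 14/75*7/15 = 398/1125
  d_2[2] = 22/75*1/15 + 3/25*1/5 + 2/5*4/15 + 14/75*2/15 = 197/1125
  d_2[3] = 22/75*8/15 + 3/25*1/15 + 2/5*1/5 + 14/75*1/5 = 317/1125
  d_2[4] = 22/75*1/5 + 3/25*1/3 + 2/5*2/15 + 14/75*1/5 = 71/375
d_2 = (1=398/1125, 2=197/1125, 3=317/1125, 4=71/375)
  d_3[1] = 398/1125*1/5 + 197/1125*2/5 + 317/1125*2/5 + 71/375*7/15 = 641/1875
  d_3[2] = 398/1125*1/15 + 197/1125*1/5 + 317/1125*4/15 + 71/375*2/15 = 2683/16875
  d_3[3] = 398/1125*8/15 + 197/1125*1/15 + 317/1125*1/5 + 71/375*1/5 = 1657/5625
  d_3[4] = 398/1125*1/5 + 197/1125*1/3 + 317/1125*2/15 + 71/375*1/5 = 3452/16875
d_3 = (1=641/1875, 2=2683/16875, 3=1657/5625, 4=3452/16875)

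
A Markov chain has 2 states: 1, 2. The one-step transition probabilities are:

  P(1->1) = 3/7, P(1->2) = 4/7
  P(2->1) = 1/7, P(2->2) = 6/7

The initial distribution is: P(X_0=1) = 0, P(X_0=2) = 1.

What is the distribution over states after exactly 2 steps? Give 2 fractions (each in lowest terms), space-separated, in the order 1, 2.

Propagating the distribution step by step (d_{t+1} = d_t * P):
d_0 = (1=0, 2=1)
  d_1[1] = 0*3/7 + 1*1/7 = 1/7
  d_1[2] = 0*4/7 + 1*6/7 = 6/7
d_1 = (1=1/7, 2=6/7)
  d_2[1] = 1/7*3/7 + 6/7*1/7 = 9/49
  d_2[2] = 1/7*4/7 + 6/7*6/7 = 40/49
d_2 = (1=9/49, 2=40/49)

Answer: 9/49 40/49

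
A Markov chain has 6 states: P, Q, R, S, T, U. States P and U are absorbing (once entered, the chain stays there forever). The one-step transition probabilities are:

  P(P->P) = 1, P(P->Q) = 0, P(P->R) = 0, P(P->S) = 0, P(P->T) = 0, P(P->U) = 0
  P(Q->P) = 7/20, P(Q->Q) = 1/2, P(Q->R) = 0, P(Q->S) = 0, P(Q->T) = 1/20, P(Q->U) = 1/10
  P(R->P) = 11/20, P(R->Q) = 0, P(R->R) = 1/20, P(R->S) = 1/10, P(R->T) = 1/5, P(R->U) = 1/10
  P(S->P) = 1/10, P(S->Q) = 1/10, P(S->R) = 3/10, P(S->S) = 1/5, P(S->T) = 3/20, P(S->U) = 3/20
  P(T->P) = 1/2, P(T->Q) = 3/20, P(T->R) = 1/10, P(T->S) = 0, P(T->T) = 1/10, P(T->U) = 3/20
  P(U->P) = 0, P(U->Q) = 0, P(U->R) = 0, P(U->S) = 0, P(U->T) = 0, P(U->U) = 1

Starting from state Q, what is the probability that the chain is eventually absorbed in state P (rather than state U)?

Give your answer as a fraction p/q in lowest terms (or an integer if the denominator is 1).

Let a_i = P(absorbed in P | start in state i).
Boundary conditions: a_P = 1, a_U = 0.
For each transient state i, a_i = sum_j P(i->j) * a_j:
  a_Q = 7/20*a_P + 1/2*a_Q + 0*a_R + 0*a_S + 1/20*a_T + 1/10*a_U
  a_R = 11/20*a_P + 0*a_Q + 1/20*a_R + 1/10*a_S + 1/5*a_T + 1/10*a_U
  a_S = 1/10*a_P + 1/10*a_Q + 3/10*a_R + 1/5*a_S + 3/20*a_T + 3/20*a_U
  a_T = 1/2*a_P + 3/20*a_Q + 1/10*a_R + 0*a_S + 1/10*a_T + 3/20*a_U

Substituting a_P = 1 and a_U = 0, rearrange to (I - Q) a = r where r[i] = P(i -> P):
  [1/2, 0, 0, -1/20] . (a_Q, a_R, a_S, a_T) = 7/20
  [0, 19/20, -1/10, -1/5] . (a_Q, a_R, a_S, a_T) = 11/20
  [-1/10, -3/10, 4/5, -3/20] . (a_Q, a_R, a_S, a_T) = 1/10
  [-3/20, -1/10, 0, 9/10] . (a_Q, a_R, a_S, a_T) = 1/2

Solving yields:
  a_Q = 9773/12569
  a_R = 20437/25138
  a_S = 33809/50276
  a_T = 9747/12569

Starting state is Q, so the absorption probability is a_Q = 9773/12569.

Answer: 9773/12569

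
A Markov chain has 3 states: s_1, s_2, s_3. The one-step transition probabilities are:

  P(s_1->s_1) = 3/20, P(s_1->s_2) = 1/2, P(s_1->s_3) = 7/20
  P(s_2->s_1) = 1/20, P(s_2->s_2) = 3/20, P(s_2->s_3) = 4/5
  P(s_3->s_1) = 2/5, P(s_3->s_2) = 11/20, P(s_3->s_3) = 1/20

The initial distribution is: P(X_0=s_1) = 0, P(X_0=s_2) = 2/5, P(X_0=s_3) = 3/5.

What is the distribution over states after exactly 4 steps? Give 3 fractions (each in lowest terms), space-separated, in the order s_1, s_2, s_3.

Answer: 84023/400000 307263/800000 324691/800000

Derivation:
Propagating the distribution step by step (d_{t+1} = d_t * P):
d_0 = (s_1=0, s_2=2/5, s_3=3/5)
  d_1[s_1] = 0*3/20 + 2/5*1/20 + 3/5*2/5 = 13/50
  d_1[s_2] = 0*1/2 + 2/5*3/20 + 3/5*11/20 = 39/100
  d_1[s_3] = 0*7/20 + 2/5*4/5 + 3/5*1/20 = 7/20
d_1 = (s_1=13/50, s_2=39/100, s_3=7/20)
  d_2[s_1] = 13/50*3/20 + 39/100*1/20 + 7/20*2/5 = 397/2000
  d_2[s_2] = 13/50*1/2 + 39/100*3/20 + 7/20*11/20 = 381/1000
  d_2[s_3] = 13/50*7/20 + 39/100*4/5 + 7/20*1/20 = 841/2000
d_2 = (s_1=397/2000, s_2=381/1000, s_3=841/2000)
  d_3[s_1] = 397/2000*3/20 + 381/1000*1/20 + 841/2000*2/5 = 8681/40000
  d_3[s_2] = 397/2000*1/2 + 381/1000*3/20 + 841/2000*11/20 = 15507/40000
  d_3[s_3] = 397/2000*7/20 + 381/1000*4/5 + 841/2000*1/20 = 3953/10000
d_3 = (s_1=8681/40000, s_2=15507/40000, s_3=3953/10000)
  d_4[s_1] = 8681/40000*3/20 + 15507/40000*1/20 + 3953/10000*2/5 = 84023/400000
  d_4[s_2] = 8681/40000*1/2 + 15507/40000*3/20 + 3953/10000*11/20 = 307263/800000
  d_4[s_3] = 8681/40000*7/20 + 15507/40000*4/5 + 3953/10000*1/20 = 324691/800000
d_4 = (s_1=84023/400000, s_2=307263/800000, s_3=324691/800000)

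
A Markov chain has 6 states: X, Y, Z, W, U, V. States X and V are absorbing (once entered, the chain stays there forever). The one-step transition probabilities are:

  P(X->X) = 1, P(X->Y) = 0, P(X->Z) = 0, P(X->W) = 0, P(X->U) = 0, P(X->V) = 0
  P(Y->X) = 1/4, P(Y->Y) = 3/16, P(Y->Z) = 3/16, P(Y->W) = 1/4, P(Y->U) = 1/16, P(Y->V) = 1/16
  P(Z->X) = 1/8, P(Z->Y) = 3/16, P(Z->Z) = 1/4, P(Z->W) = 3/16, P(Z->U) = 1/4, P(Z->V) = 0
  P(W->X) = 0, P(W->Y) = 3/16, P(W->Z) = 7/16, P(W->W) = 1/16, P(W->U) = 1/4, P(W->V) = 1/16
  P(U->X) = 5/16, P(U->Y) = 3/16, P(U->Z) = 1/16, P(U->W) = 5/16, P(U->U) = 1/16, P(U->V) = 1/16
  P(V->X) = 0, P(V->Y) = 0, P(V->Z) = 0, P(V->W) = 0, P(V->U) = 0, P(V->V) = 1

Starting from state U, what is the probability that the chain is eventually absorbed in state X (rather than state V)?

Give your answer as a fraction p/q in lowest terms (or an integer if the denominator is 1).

Let a_i = P(absorbed in X | start in state i).
Boundary conditions: a_X = 1, a_V = 0.
For each transient state i, a_i = sum_j P(i->j) * a_j:
  a_Y = 1/4*a_X + 3/16*a_Y + 3/16*a_Z + 1/4*a_W + 1/16*a_U + 1/16*a_V
  a_Z = 1/8*a_X + 3/16*a_Y + 1/4*a_Z + 3/16*a_W + 1/4*a_U + 0*a_V
  a_W = 0*a_X + 3/16*a_Y + 7/16*a_Z + 1/16*a_W + 1/4*a_U + 1/16*a_V
  a_U = 5/16*a_X + 3/16*a_Y + 1/16*a_Z + 5/16*a_W + 1/16*a_U + 1/16*a_V

Substituting a_X = 1 and a_V = 0, rearrange to (I - Q) a = r where r[i] = P(i -> X):
  [13/16, -3/16, -1/4, -1/16] . (a_Y, a_Z, a_W, a_U) = 1/4
  [-3/16, 3/4, -3/16, -1/4] . (a_Y, a_Z, a_W, a_U) = 1/8
  [-3/16, -7/16, 15/16, -1/4] . (a_Y, a_Z, a_W, a_U) = 0
  [-3/16, -1/16, -5/16, 15/16] . (a_Y, a_Z, a_W, a_U) = 5/16

Solving yields:
  a_Y = 13329/16903
  a_Z = 13808/16903
  a_W = 12697/16903
  a_U = 13453/16903

Starting state is U, so the absorption probability is a_U = 13453/16903.

Answer: 13453/16903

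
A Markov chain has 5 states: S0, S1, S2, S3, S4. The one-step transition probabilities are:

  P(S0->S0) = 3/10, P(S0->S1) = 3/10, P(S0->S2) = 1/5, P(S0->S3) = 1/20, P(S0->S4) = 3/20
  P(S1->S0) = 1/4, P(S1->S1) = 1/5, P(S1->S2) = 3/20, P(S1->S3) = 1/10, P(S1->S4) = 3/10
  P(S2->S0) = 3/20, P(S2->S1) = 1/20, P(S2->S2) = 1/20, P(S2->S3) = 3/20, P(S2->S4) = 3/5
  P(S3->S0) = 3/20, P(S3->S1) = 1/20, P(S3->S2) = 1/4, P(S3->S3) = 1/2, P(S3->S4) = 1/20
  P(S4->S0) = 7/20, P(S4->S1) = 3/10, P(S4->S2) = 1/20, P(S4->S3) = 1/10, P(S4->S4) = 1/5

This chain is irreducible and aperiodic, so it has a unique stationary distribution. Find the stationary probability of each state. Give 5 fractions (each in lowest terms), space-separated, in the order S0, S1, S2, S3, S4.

The stationary distribution satisfies pi = pi * P, i.e.:
  pi_S0 = 3/10*pi_S0 + 1/4*pi_S1 + 3/20*pi_S2 + 3/20*pi_S3 + 7/20*pi_S4
  pi_S1 = 3/10*pi_S0 + 1/5*pi_S1 + 1/20*pi_S2 + 1/20*pi_S3 + 3/10*pi_S4
  pi_S2 = 1/5*pi_S0 + 3/20*pi_S1 + 1/20*pi_S2 + 1/4*pi_S3 + 1/20*pi_S4
  pi_S3 = 1/20*pi_S0 + 1/10*pi_S1 + 3/20*pi_S2 + 1/2*pi_S3 + 1/10*pi_S4
  pi_S4 = 3/20*pi_S0 + 3/10*pi_S1 + 3/5*pi_S2 + 1/20*pi_S3 + 1/5*pi_S4
with normalization: pi_S0 + pi_S1 + pi_S2 + pi_S3 + pi_S4 = 1.

Using the first 4 balance equations plus normalization, the linear system A*pi = b is:
  [-7/10, 1/4, 3/20, 3/20, 7/20] . pi = 0
  [3/10, -4/5, 1/20, 1/20, 3/10] . pi = 0
  [1/5, 3/20, -19/20, 1/4, 1/20] . pi = 0
  [1/20, 1/10, 3/20, -1/2, 1/10] . pi = 0
  [1, 1, 1, 1, 1] . pi = 1

Solving yields:
  pi_S0 = 2420/9411
  pi_S1 = 1287/6274
  pi_S2 = 1322/9411
  pi_S3 = 1477/9411
  pi_S4 = 4523/18822

Verification (pi * P):
  2420/9411*3/10 + 1287/6274*1/4 + 1322/9411*3/20 + 1477/9411*3/20 + 4523/18822*7/20 = 2420/9411 = pi_S0  (ok)
  2420/9411*3/10 + 1287/6274*1/5 + 1322/9411*1/20 + 1477/9411*1/20 + 4523/18822*3/10 = 1287/6274 = pi_S1  (ok)
  2420/9411*1/5 + 1287/6274*3/20 + 1322/9411*1/20 + 1477/9411*1/4 + 4523/18822*1/20 = 1322/9411 = pi_S2  (ok)
  2420/9411*1/20 + 1287/6274*1/10 + 1322/9411*3/20 + 1477/9411*1/2 + 4523/18822*1/10 = 1477/9411 = pi_S3  (ok)
  2420/9411*3/20 + 1287/6274*3/10 + 1322/9411*3/5 + 1477/9411*1/20 + 4523/18822*1/5 = 4523/18822 = pi_S4  (ok)

Answer: 2420/9411 1287/6274 1322/9411 1477/9411 4523/18822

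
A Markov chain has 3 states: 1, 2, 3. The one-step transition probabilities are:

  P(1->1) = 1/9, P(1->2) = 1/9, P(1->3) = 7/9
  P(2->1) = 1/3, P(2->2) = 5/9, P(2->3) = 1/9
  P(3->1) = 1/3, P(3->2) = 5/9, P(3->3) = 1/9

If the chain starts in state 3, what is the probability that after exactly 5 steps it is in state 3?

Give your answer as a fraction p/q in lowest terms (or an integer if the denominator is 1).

Computing P^5 by repeated multiplication:
P^1 =
  1: [1/9, 1/9, 7/9]
  2: [1/3, 5/9, 1/9]
  3: [1/3, 5/9, 1/9]
P^2 =
  1: [25/81, 41/81, 5/27]
  2: [7/27, 11/27, 1/3]
  3: [7/27, 11/27, 1/3]
P^3 =
  1: [193/729, 305/729, 77/243]
  2: [67/243, 107/243, 23/81]
  3: [67/243, 107/243, 23/81]
P^4 =
  1: [1801/6561, 2873/6561, 629/2187]
  2: [595/2187, 947/2187, 215/729]
  3: [595/2187, 947/2187, 215/729]
P^5 =
  1: [16081/59049, 25601/59049, 5789/19683]
  2: [5371/19683, 8555/19683, 1919/6561]
  3: [5371/19683, 8555/19683, 1919/6561]

(P^5)[3 -> 3] = 1919/6561

Answer: 1919/6561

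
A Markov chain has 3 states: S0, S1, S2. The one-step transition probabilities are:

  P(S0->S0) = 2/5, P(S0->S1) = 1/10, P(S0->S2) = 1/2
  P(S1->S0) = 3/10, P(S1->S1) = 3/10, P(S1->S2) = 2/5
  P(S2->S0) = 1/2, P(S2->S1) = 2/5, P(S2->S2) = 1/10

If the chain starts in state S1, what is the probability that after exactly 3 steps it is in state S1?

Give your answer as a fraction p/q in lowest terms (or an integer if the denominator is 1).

Answer: 249/1000

Derivation:
Computing P^3 by repeated multiplication:
P^1 =
  S0: [2/5, 1/10, 1/2]
  S1: [3/10, 3/10, 2/5]
  S2: [1/2, 2/5, 1/10]
P^2 =
  S0: [11/25, 27/100, 29/100]
  S1: [41/100, 7/25, 31/100]
  S2: [37/100, 21/100, 21/50]
P^3 =
  S0: [201/500, 241/1000, 357/1000]
  S1: [403/1000, 249/1000, 87/250]
  S2: [421/1000, 67/250, 311/1000]

(P^3)[S1 -> S1] = 249/1000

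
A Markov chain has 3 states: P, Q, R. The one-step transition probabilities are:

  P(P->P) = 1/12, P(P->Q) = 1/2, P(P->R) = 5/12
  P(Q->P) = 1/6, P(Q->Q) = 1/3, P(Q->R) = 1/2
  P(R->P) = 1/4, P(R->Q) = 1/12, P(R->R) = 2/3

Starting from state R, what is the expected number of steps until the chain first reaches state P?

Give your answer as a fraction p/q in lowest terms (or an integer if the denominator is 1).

Let h_i = expected steps to first reach P from state i.
Boundary: h_P = 0.
First-step equations for the other states:
  h_Q = 1 + 1/6*h_P + 1/3*h_Q + 1/2*h_R
  h_R = 1 + 1/4*h_P + 1/12*h_Q + 2/3*h_R

Substituting h_P = 0 and rearranging gives the linear system (I - Q) h = 1:
  [2/3, -1/2] . (h_Q, h_R) = 1
  [-1/12, 1/3] . (h_Q, h_R) = 1

Solving yields:
  h_Q = 60/13
  h_R = 54/13

Starting state is R, so the expected hitting time is h_R = 54/13.

Answer: 54/13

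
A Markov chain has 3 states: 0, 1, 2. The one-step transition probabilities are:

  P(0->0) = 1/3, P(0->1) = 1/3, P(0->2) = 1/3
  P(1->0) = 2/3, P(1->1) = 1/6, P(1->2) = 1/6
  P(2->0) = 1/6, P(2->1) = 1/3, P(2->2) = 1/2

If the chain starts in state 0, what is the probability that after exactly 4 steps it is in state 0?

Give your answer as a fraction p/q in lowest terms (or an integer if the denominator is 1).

Computing P^4 by repeated multiplication:
P^1 =
  0: [1/3, 1/3, 1/3]
  1: [2/3, 1/6, 1/6]
  2: [1/6, 1/3, 1/2]
P^2 =
  0: [7/18, 5/18, 1/3]
  1: [13/36, 11/36, 1/3]
  2: [13/36, 5/18, 13/36]
P^3 =
  0: [10/27, 31/108, 37/108]
  1: [41/108, 61/216, 73/216]
  2: [79/216, 31/108, 25/72]
P^4 =
  0: [241/648, 185/648, 37/108]
  1: [481/1296, 371/1296, 37/108]
  2: [481/1296, 185/648, 445/1296]

(P^4)[0 -> 0] = 241/648

Answer: 241/648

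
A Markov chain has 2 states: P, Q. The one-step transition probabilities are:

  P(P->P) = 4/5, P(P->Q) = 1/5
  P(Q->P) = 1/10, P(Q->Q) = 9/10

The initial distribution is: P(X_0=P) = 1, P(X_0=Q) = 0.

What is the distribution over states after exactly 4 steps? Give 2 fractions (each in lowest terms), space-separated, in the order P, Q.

Answer: 2467/5000 2533/5000

Derivation:
Propagating the distribution step by step (d_{t+1} = d_t * P):
d_0 = (P=1, Q=0)
  d_1[P] = 1*4/5 + 0*1/10 = 4/5
  d_1[Q] = 1*1/5 + 0*9/10 = 1/5
d_1 = (P=4/5, Q=1/5)
  d_2[P] = 4/5*4/5 + 1/5*1/10 = 33/50
  d_2[Q] = 4/5*1/5 + 1/5*9/10 = 17/50
d_2 = (P=33/50, Q=17/50)
  d_3[P] = 33/50*4/5 + 17/50*1/10 = 281/500
  d_3[Q] = 33/50*1/5 + 17/50*9/10 = 219/500
d_3 = (P=281/500, Q=219/500)
  d_4[P] = 281/500*4/5 + 219/500*1/10 = 2467/5000
  d_4[Q] = 281/500*1/5 + 219/500*9/10 = 2533/5000
d_4 = (P=2467/5000, Q=2533/5000)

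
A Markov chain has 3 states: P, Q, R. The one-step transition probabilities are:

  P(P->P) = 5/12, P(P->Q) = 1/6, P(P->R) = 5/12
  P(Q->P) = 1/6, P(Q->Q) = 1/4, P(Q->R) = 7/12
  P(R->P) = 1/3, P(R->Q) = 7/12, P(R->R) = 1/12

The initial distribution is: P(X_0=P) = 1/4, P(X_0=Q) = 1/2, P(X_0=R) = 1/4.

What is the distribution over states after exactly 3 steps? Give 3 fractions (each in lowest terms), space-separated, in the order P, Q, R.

Answer: 2057/6912 257/768 1271/3456

Derivation:
Propagating the distribution step by step (d_{t+1} = d_t * P):
d_0 = (P=1/4, Q=1/2, R=1/4)
  d_1[P] = 1/4*5/12 + 1/2*1/6 + 1/4*1/3 = 13/48
  d_1[Q] = 1/4*1/6 + 1/2*1/4 + 1/4*7/12 = 5/16
  d_1[R] = 1/4*5/12 + 1/2*7/12 + 1/4*1/12 = 5/12
d_1 = (P=13/48, Q=5/16, R=5/12)
  d_2[P] = 13/48*5/12 + 5/16*1/6 + 5/12*1/3 = 175/576
  d_2[Q] = 13/48*1/6 + 5/16*1/4 + 5/12*7/12 = 211/576
  d_2[R] = 13/48*5/12 + 5/16*7/12 + 5/12*1/12 = 95/288
d_2 = (P=175/576, Q=211/576, R=95/288)
  d_3[P] = 175/576*5/12 + 211/576*1/6 + 95/288*1/3 = 2057/6912
  d_3[Q] = 175/576*1/6 + 211/576*1/4 + 95/288*7/12 = 257/768
  d_3[R] = 175/576*5/12 + 211/576*7/12 + 95/288*1/12 = 1271/3456
d_3 = (P=2057/6912, Q=257/768, R=1271/3456)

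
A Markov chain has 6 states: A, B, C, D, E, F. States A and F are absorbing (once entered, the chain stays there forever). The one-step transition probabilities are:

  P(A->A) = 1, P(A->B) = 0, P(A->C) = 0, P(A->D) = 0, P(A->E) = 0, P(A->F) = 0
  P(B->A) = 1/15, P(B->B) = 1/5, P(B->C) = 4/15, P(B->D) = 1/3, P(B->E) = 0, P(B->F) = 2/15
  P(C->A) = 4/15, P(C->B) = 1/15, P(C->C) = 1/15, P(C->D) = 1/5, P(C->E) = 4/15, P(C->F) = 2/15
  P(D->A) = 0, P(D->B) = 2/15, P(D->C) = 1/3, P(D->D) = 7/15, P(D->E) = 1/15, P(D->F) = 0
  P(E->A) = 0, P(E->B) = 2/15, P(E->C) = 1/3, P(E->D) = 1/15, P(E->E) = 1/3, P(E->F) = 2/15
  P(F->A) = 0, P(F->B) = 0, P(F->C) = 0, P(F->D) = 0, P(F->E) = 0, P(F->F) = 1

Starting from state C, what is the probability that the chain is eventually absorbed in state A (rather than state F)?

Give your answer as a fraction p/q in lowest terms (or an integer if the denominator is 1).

Answer: 3569/6449

Derivation:
Let a_i = P(absorbed in A | start in state i).
Boundary conditions: a_A = 1, a_F = 0.
For each transient state i, a_i = sum_j P(i->j) * a_j:
  a_B = 1/15*a_A + 1/5*a_B + 4/15*a_C + 1/3*a_D + 0*a_E + 2/15*a_F
  a_C = 4/15*a_A + 1/15*a_B + 1/15*a_C + 1/5*a_D + 4/15*a_E + 2/15*a_F
  a_D = 0*a_A + 2/15*a_B + 1/3*a_C + 7/15*a_D + 1/15*a_E + 0*a_F
  a_E = 0*a_A + 2/15*a_B + 1/3*a_C + 1/15*a_D + 1/3*a_E + 2/15*a_F

Substituting a_A = 1 and a_F = 0, rearrange to (I - Q) a = r where r[i] = P(i -> A):
  [4/5, -4/15, -1/3, 0] . (a_B, a_C, a_D, a_E) = 1/15
  [-1/15, 14/15, -1/5, -4/15] . (a_B, a_C, a_D, a_E) = 4/15
  [-2/15, -1/3, 8/15, -1/15] . (a_B, a_C, a_D, a_E) = 0
  [-2/15, -1/3, -1/15, 2/3] . (a_B, a_C, a_D, a_E) = 0

Solving yields:
  a_B = 3125/6449
  a_C = 3569/6449
  a_D = 3355/6449
  a_E = 2745/6449

Starting state is C, so the absorption probability is a_C = 3569/6449.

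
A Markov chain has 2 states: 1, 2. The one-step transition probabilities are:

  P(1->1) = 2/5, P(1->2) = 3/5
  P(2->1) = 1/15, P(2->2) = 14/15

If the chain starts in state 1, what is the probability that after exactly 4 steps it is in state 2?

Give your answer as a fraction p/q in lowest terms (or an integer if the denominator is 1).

Computing P^4 by repeated multiplication:
P^1 =
  1: [2/5, 3/5]
  2: [1/15, 14/15]
P^2 =
  1: [1/5, 4/5]
  2: [4/45, 41/45]
P^3 =
  1: [2/15, 13/15]
  2: [13/135, 122/135]
P^4 =
  1: [1/9, 8/9]
  2: [8/81, 73/81]

(P^4)[1 -> 2] = 8/9

Answer: 8/9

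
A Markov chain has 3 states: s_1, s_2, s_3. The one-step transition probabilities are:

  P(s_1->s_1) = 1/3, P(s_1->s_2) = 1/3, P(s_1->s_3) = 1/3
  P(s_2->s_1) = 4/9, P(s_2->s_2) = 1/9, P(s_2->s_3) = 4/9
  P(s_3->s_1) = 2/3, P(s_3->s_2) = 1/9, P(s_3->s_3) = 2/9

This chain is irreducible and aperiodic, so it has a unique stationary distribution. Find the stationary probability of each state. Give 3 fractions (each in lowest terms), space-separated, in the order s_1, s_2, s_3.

The stationary distribution satisfies pi = pi * P, i.e.:
  pi_s_1 = 1/3*pi_s_1 + 4/9*pi_s_2 + 2/3*pi_s_3
  pi_s_2 = 1/3*pi_s_1 + 1/9*pi_s_2 + 1/9*pi_s_3
  pi_s_3 = 1/3*pi_s_1 + 4/9*pi_s_2 + 2/9*pi_s_3
with normalization: pi_s_1 + pi_s_2 + pi_s_3 = 1.

Using the first 2 balance equations plus normalization, the linear system A*pi = b is:
  [-2/3, 4/9, 2/3] . pi = 0
  [1/3, -8/9, 1/9] . pi = 0
  [1, 1, 1] . pi = 1

Solving yields:
  pi_s_1 = 13/28
  pi_s_2 = 3/14
  pi_s_3 = 9/28

Verification (pi * P):
  13/28*1/3 + 3/14*4/9 + 9/28*2/3 = 13/28 = pi_s_1  (ok)
  13/28*1/3 + 3/14*1/9 + 9/28*1/9 = 3/14 = pi_s_2  (ok)
  13/28*1/3 + 3/14*4/9 + 9/28*2/9 = 9/28 = pi_s_3  (ok)

Answer: 13/28 3/14 9/28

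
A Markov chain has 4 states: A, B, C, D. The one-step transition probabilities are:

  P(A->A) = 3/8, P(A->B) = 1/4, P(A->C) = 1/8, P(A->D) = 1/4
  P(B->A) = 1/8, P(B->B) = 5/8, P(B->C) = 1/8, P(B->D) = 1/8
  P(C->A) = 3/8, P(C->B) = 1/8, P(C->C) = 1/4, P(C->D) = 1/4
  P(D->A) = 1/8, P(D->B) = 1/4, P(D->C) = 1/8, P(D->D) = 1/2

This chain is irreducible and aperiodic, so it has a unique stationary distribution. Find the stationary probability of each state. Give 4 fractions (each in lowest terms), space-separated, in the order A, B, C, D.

The stationary distribution satisfies pi = pi * P, i.e.:
  pi_A = 3/8*pi_A + 1/8*pi_B + 3/8*pi_C + 1/8*pi_D
  pi_B = 1/4*pi_A + 5/8*pi_B + 1/8*pi_C + 1/4*pi_D
  pi_C = 1/8*pi_A + 1/8*pi_B + 1/4*pi_C + 1/8*pi_D
  pi_D = 1/4*pi_A + 1/8*pi_B + 1/4*pi_C + 1/2*pi_D
with normalization: pi_A + pi_B + pi_C + pi_D = 1.

Using the first 3 balance equations plus normalization, the linear system A*pi = b is:
  [-5/8, 1/8, 3/8, 1/8] . pi = 0
  [1/4, -3/8, 1/8, 1/4] . pi = 0
  [1/8, 1/8, -3/4, 1/8] . pi = 0
  [1, 1, 1, 1] . pi = 1

Solving yields:
  pi_A = 3/14
  pi_B = 13/35
  pi_C = 1/7
  pi_D = 19/70

Verification (pi * P):
  3/14*3/8 + 13/35*1/8 + 1/7*3/8 + 19/70*1/8 = 3/14 = pi_A  (ok)
  3/14*1/4 + 13/35*5/8 + 1/7*1/8 + 19/70*1/4 = 13/35 = pi_B  (ok)
  3/14*1/8 + 13/35*1/8 + 1/7*1/4 + 19/70*1/8 = 1/7 = pi_C  (ok)
  3/14*1/4 + 13/35*1/8 + 1/7*1/4 + 19/70*1/2 = 19/70 = pi_D  (ok)

Answer: 3/14 13/35 1/7 19/70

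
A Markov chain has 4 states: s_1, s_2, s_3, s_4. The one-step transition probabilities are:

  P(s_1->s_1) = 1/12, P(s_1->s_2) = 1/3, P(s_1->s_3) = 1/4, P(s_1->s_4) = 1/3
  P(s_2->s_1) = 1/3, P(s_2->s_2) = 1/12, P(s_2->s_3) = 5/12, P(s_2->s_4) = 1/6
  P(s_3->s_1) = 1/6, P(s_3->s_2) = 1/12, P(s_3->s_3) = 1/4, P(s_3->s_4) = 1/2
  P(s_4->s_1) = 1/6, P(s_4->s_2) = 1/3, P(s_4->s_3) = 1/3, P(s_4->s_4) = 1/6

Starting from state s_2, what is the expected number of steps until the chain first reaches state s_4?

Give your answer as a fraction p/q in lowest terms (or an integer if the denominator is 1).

Let h_i = expected steps to first reach s_4 from state i.
Boundary: h_s_4 = 0.
First-step equations for the other states:
  h_s_1 = 1 + 1/12*h_s_1 + 1/3*h_s_2 + 1/4*h_s_3 + 1/3*h_s_4
  h_s_2 = 1 + 1/3*h_s_1 + 1/12*h_s_2 + 5/12*h_s_3 + 1/6*h_s_4
  h_s_3 = 1 + 1/6*h_s_1 + 1/12*h_s_2 + 1/4*h_s_3 + 1/2*h_s_4

Substituting h_s_4 = 0 and rearranging gives the linear system (I - Q) h = 1:
  [11/12, -1/3, -1/4] . (h_s_1, h_s_2, h_s_3) = 1
  [-1/3, 11/12, -5/12] . (h_s_1, h_s_2, h_s_3) = 1
  [-1/6, -1/12, 3/4] . (h_s_1, h_s_2, h_s_3) = 1

Solving yields:
  h_s_1 = 558/193
  h_s_2 = 618/193
  h_s_3 = 450/193

Starting state is s_2, so the expected hitting time is h_s_2 = 618/193.

Answer: 618/193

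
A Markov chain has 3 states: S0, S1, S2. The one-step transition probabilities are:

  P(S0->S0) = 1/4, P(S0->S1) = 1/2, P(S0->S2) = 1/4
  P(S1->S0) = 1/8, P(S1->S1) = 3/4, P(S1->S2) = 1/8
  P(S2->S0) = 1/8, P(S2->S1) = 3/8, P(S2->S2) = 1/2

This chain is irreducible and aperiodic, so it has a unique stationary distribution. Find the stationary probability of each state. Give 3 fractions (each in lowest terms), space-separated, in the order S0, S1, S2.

Answer: 1/7 22/35 8/35

Derivation:
The stationary distribution satisfies pi = pi * P, i.e.:
  pi_S0 = 1/4*pi_S0 + 1/8*pi_S1 + 1/8*pi_S2
  pi_S1 = 1/2*pi_S0 + 3/4*pi_S1 + 3/8*pi_S2
  pi_S2 = 1/4*pi_S0 + 1/8*pi_S1 + 1/2*pi_S2
with normalization: pi_S0 + pi_S1 + pi_S2 = 1.

Using the first 2 balance equations plus normalization, the linear system A*pi = b is:
  [-3/4, 1/8, 1/8] . pi = 0
  [1/2, -1/4, 3/8] . pi = 0
  [1, 1, 1] . pi = 1

Solving yields:
  pi_S0 = 1/7
  pi_S1 = 22/35
  pi_S2 = 8/35

Verification (pi * P):
  1/7*1/4 + 22/35*1/8 + 8/35*1/8 = 1/7 = pi_S0  (ok)
  1/7*1/2 + 22/35*3/4 + 8/35*3/8 = 22/35 = pi_S1  (ok)
  1/7*1/4 + 22/35*1/8 + 8/35*1/2 = 8/35 = pi_S2  (ok)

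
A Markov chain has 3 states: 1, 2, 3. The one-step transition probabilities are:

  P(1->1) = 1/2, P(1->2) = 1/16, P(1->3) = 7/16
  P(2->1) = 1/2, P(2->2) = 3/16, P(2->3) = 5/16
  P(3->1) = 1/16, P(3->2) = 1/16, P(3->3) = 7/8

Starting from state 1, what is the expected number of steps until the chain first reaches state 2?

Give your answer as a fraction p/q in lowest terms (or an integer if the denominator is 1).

Let h_i = expected steps to first reach 2 from state i.
Boundary: h_2 = 0.
First-step equations for the other states:
  h_1 = 1 + 1/2*h_1 + 1/16*h_2 + 7/16*h_3
  h_3 = 1 + 1/16*h_1 + 1/16*h_2 + 7/8*h_3

Substituting h_2 = 0 and rearranging gives the linear system (I - Q) h = 1:
  [1/2, -7/16] . (h_1, h_3) = 1
  [-1/16, 1/8] . (h_1, h_3) = 1

Solving yields:
  h_1 = 16
  h_3 = 16

Starting state is 1, so the expected hitting time is h_1 = 16.

Answer: 16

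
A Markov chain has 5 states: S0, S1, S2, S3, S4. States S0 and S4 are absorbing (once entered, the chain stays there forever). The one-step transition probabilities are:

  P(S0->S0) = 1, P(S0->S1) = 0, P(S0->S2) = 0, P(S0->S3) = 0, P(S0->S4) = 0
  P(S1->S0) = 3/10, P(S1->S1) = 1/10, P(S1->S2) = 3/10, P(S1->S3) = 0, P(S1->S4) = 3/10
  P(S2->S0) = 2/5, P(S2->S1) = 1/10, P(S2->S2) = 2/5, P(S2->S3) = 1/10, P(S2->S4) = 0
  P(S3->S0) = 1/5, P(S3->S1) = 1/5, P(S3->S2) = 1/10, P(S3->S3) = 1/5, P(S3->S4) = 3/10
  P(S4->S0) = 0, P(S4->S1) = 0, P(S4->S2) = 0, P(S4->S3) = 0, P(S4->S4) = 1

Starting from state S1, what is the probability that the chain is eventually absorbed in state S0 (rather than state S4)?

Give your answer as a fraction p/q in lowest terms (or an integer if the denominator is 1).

Let a_i = P(absorbed in S0 | start in state i).
Boundary conditions: a_S0 = 1, a_S4 = 0.
For each transient state i, a_i = sum_j P(i->j) * a_j:
  a_S1 = 3/10*a_S0 + 1/10*a_S1 + 3/10*a_S2 + 0*a_S3 + 3/10*a_S4
  a_S2 = 2/5*a_S0 + 1/10*a_S1 + 2/5*a_S2 + 1/10*a_S3 + 0*a_S4
  a_S3 = 1/5*a_S0 + 1/5*a_S1 + 1/10*a_S2 + 1/5*a_S3 + 3/10*a_S4

Substituting a_S0 = 1 and a_S4 = 0, rearrange to (I - Q) a = r where r[i] = P(i -> S0):
  [9/10, -3/10, 0] . (a_S1, a_S2, a_S3) = 3/10
  [-1/10, 3/5, -1/10] . (a_S1, a_S2, a_S3) = 2/5
  [-1/5, -1/10, 4/5] . (a_S1, a_S2, a_S3) = 1/5

Solving yields:
  a_S1 = 81/131
  a_S2 = 112/131
  a_S3 = 67/131

Starting state is S1, so the absorption probability is a_S1 = 81/131.

Answer: 81/131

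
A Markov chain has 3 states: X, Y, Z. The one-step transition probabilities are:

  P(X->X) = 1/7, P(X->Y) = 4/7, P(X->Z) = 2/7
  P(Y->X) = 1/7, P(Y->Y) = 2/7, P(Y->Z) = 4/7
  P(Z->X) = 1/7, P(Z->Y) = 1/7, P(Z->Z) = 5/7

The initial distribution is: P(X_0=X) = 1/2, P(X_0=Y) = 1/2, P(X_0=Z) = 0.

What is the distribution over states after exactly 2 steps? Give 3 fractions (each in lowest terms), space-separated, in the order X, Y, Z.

Propagating the distribution step by step (d_{t+1} = d_t * P):
d_0 = (X=1/2, Y=1/2, Z=0)
  d_1[X] = 1/2*1/7 + 1/2*1/7 + 0*1/7 = 1/7
  d_1[Y] = 1/2*4/7 + 1/2*2/7 + 0*1/7 = 3/7
  d_1[Z] = 1/2*2/7 + 1/2*4/7 + 0*5/7 = 3/7
d_1 = (X=1/7, Y=3/7, Z=3/7)
  d_2[X] = 1/7*1/7 + 3/7*1/7 + 3/7*1/7 = 1/7
  d_2[Y] = 1/7*4/7 + 3/7*2/7 + 3/7*1/7 = 13/49
  d_2[Z] = 1/7*2/7 + 3/7*4/7 + 3/7*5/7 = 29/49
d_2 = (X=1/7, Y=13/49, Z=29/49)

Answer: 1/7 13/49 29/49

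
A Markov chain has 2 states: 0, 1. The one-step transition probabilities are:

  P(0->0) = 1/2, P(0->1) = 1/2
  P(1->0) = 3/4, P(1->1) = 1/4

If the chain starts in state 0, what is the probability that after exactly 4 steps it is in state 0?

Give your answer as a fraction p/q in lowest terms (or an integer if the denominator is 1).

Answer: 77/128

Derivation:
Computing P^4 by repeated multiplication:
P^1 =
  0: [1/2, 1/2]
  1: [3/4, 1/4]
P^2 =
  0: [5/8, 3/8]
  1: [9/16, 7/16]
P^3 =
  0: [19/32, 13/32]
  1: [39/64, 25/64]
P^4 =
  0: [77/128, 51/128]
  1: [153/256, 103/256]

(P^4)[0 -> 0] = 77/128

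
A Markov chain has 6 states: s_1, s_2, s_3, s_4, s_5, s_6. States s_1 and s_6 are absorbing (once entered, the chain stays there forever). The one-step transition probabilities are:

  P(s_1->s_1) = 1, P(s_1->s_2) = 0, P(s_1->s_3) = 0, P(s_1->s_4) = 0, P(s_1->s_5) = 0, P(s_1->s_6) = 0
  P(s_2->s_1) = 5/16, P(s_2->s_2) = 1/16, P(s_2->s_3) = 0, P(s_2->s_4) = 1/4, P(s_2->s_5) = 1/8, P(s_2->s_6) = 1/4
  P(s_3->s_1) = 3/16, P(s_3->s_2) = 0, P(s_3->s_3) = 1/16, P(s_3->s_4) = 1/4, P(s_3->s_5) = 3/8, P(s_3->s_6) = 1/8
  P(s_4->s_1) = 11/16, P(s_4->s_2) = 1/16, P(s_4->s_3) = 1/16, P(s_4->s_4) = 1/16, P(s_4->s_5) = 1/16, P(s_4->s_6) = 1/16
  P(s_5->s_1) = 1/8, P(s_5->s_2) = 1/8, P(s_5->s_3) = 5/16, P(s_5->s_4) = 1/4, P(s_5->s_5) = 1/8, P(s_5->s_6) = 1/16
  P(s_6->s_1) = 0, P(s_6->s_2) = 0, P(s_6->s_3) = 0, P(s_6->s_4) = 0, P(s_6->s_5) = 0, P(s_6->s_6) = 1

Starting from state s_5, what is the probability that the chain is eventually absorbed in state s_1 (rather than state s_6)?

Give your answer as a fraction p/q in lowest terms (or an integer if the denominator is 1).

Let a_i = P(absorbed in s_1 | start in state i).
Boundary conditions: a_s_1 = 1, a_s_6 = 0.
For each transient state i, a_i = sum_j P(i->j) * a_j:
  a_s_2 = 5/16*a_s_1 + 1/16*a_s_2 + 0*a_s_3 + 1/4*a_s_4 + 1/8*a_s_5 + 1/4*a_s_6
  a_s_3 = 3/16*a_s_1 + 0*a_s_2 + 1/16*a_s_3 + 1/4*a_s_4 + 3/8*a_s_5 + 1/8*a_s_6
  a_s_4 = 11/16*a_s_1 + 1/16*a_s_2 + 1/16*a_s_3 + 1/16*a_s_4 + 1/16*a_s_5 + 1/16*a_s_6
  a_s_5 = 1/8*a_s_1 + 1/8*a_s_2 + 5/16*a_s_3 + 1/4*a_s_4 + 1/8*a_s_5 + 1/16*a_s_6

Substituting a_s_1 = 1 and a_s_6 = 0, rearrange to (I - Q) a = r where r[i] = P(i -> s_1):
  [15/16, 0, -1/4, -1/8] . (a_s_2, a_s_3, a_s_4, a_s_5) = 5/16
  [0, 15/16, -1/4, -3/8] . (a_s_2, a_s_3, a_s_4, a_s_5) = 3/16
  [-1/16, -1/16, 15/16, -1/16] . (a_s_2, a_s_3, a_s_4, a_s_5) = 11/16
  [-1/8, -5/16, -1/4, 7/8] . (a_s_2, a_s_3, a_s_4, a_s_5) = 1/8

Solving yields:
  a_s_2 = 1097/1644
  a_s_3 = 1207/1644
  a_s_4 = 961/1096
  a_s_5 = 823/1096

Starting state is s_5, so the absorption probability is a_s_5 = 823/1096.

Answer: 823/1096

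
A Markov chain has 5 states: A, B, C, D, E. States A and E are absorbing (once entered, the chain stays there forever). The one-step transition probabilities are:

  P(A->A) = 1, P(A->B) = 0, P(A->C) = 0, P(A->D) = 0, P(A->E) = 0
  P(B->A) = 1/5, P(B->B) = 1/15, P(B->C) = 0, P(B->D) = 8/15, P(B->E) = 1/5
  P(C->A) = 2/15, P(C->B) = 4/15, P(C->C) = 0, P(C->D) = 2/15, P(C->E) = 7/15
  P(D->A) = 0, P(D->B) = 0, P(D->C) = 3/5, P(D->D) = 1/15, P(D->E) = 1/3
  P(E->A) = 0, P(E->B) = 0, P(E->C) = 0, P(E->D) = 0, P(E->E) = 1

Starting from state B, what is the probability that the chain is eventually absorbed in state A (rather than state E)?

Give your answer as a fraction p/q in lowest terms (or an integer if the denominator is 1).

Let a_i = P(absorbed in A | start in state i).
Boundary conditions: a_A = 1, a_E = 0.
For each transient state i, a_i = sum_j P(i->j) * a_j:
  a_B = 1/5*a_A + 1/15*a_B + 0*a_C + 8/15*a_D + 1/5*a_E
  a_C = 2/15*a_A + 4/15*a_B + 0*a_C + 2/15*a_D + 7/15*a_E
  a_D = 0*a_A + 0*a_B + 3/5*a_C + 1/15*a_D + 1/3*a_E

Substituting a_A = 1 and a_E = 0, rearrange to (I - Q) a = r where r[i] = P(i -> A):
  [14/15, 0, -8/15] . (a_B, a_C, a_D) = 1/5
  [-4/15, 1, -2/15] . (a_B, a_C, a_D) = 2/15
  [0, -3/5, 14/15] . (a_B, a_C, a_D) = 0

Solving yields:
  a_B = 3/10
  a_C = 7/30
  a_D = 3/20

Starting state is B, so the absorption probability is a_B = 3/10.

Answer: 3/10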